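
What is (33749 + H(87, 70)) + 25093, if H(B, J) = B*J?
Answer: 64932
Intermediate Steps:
(33749 + H(87, 70)) + 25093 = (33749 + 87*70) + 25093 = (33749 + 6090) + 25093 = 39839 + 25093 = 64932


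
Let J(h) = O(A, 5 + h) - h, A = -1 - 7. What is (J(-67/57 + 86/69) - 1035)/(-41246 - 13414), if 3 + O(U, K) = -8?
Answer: 457133/23886420 ≈ 0.019138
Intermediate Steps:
A = -8
O(U, K) = -11 (O(U, K) = -3 - 8 = -11)
J(h) = -11 - h
(J(-67/57 + 86/69) - 1035)/(-41246 - 13414) = ((-11 - (-67/57 + 86/69)) - 1035)/(-41246 - 13414) = ((-11 - (-67*1/57 + 86*(1/69))) - 1035)/(-54660) = ((-11 - (-67/57 + 86/69)) - 1035)*(-1/54660) = ((-11 - 1*31/437) - 1035)*(-1/54660) = ((-11 - 31/437) - 1035)*(-1/54660) = (-4838/437 - 1035)*(-1/54660) = -457133/437*(-1/54660) = 457133/23886420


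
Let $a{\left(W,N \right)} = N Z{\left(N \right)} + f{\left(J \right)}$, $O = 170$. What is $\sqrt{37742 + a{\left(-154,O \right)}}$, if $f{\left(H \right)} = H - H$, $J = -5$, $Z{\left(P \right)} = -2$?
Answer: $\sqrt{37402} \approx 193.4$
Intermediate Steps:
$f{\left(H \right)} = 0$
$a{\left(W,N \right)} = - 2 N$ ($a{\left(W,N \right)} = N \left(-2\right) + 0 = - 2 N + 0 = - 2 N$)
$\sqrt{37742 + a{\left(-154,O \right)}} = \sqrt{37742 - 340} = \sqrt{37402}$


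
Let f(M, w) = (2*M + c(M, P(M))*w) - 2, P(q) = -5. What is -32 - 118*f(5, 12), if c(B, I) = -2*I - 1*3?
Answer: -10888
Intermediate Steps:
c(B, I) = -3 - 2*I (c(B, I) = -2*I - 3 = -3 - 2*I)
f(M, w) = -2 + 2*M + 7*w (f(M, w) = (2*M + (-3 - 2*(-5))*w) - 2 = (2*M + (-3 + 10)*w) - 2 = (2*M + 7*w) - 2 = -2 + 2*M + 7*w)
-32 - 118*f(5, 12) = -32 - 118*(-2 + 2*5 + 7*12) = -32 - 118*(-2 + 10 + 84) = -32 - 118*92 = -32 - 10856 = -10888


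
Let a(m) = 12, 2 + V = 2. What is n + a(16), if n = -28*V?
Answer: 12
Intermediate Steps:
V = 0 (V = -2 + 2 = 0)
n = 0 (n = -28*0 = 0)
n + a(16) = 0 + 12 = 12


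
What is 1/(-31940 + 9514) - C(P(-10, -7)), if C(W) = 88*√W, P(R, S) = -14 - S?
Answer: -1/22426 - 88*I*√7 ≈ -4.4591e-5 - 232.83*I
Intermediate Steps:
1/(-31940 + 9514) - C(P(-10, -7)) = 1/(-31940 + 9514) - 88*√(-14 - 1*(-7)) = 1/(-22426) - 88*√(-14 + 7) = -1/22426 - 88*√(-7) = -1/22426 - 88*I*√7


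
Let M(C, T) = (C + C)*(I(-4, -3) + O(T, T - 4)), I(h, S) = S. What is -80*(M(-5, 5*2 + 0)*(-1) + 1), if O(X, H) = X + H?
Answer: -10480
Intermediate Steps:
O(X, H) = H + X
M(C, T) = 2*C*(-7 + 2*T) (M(C, T) = (C + C)*(-3 + ((T - 4) + T)) = (2*C)*(-3 + ((-4 + T) + T)) = (2*C)*(-3 + (-4 + 2*T)) = (2*C)*(-7 + 2*T) = 2*C*(-7 + 2*T))
-80*(M(-5, 5*2 + 0)*(-1) + 1) = -80*((2*(-5)*(-7 + 2*(5*2 + 0)))*(-1) + 1) = -80*((2*(-5)*(-7 + 2*(10 + 0)))*(-1) + 1) = -80*((2*(-5)*(-7 + 2*10))*(-1) + 1) = -80*((2*(-5)*(-7 + 20))*(-1) + 1) = -80*((2*(-5)*13)*(-1) + 1) = -80*(-130*(-1) + 1) = -80*(130 + 1) = -80*131 = -10480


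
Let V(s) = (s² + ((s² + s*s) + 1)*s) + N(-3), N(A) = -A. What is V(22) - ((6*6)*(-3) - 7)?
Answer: 21920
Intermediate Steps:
V(s) = 3 + s² + s*(1 + 2*s²) (V(s) = (s² + ((s² + s*s) + 1)*s) - 1*(-3) = (s² + ((s² + s²) + 1)*s) + 3 = (s² + (2*s² + 1)*s) + 3 = (s² + (1 + 2*s²)*s) + 3 = (s² + s*(1 + 2*s²)) + 3 = 3 + s² + s*(1 + 2*s²))
V(22) - ((6*6)*(-3) - 7) = (3 + 22 + 22² + 2*22³) - ((6*6)*(-3) - 7) = (3 + 22 + 484 + 2*10648) - (36*(-3) - 7) = (3 + 22 + 484 + 21296) - (-108 - 7) = 21805 - 1*(-115) = 21805 + 115 = 21920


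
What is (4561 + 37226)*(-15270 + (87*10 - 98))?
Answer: -605827926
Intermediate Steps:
(4561 + 37226)*(-15270 + (87*10 - 98)) = 41787*(-15270 + (870 - 98)) = 41787*(-15270 + 772) = 41787*(-14498) = -605827926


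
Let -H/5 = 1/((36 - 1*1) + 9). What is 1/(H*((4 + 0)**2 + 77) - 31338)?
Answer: -44/1379337 ≈ -3.1899e-5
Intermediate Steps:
H = -5/44 (H = -5/((36 - 1*1) + 9) = -5/((36 - 1) + 9) = -5/(35 + 9) = -5/44 ≈ -0.11364)
1/(H*((4 + 0)**2 + 77) - 31338) = 1/(-5*((4 + 0)**2 + 77)/44 - 31338) = 1/(-5*(4**2 + 77)/44 - 31338) = 1/(-5*(16 + 77)/44 - 31338) = 1/(-5/44*93 - 31338) = 1/(-465/44 - 31338) = 1/(-1379337/44) = -44/1379337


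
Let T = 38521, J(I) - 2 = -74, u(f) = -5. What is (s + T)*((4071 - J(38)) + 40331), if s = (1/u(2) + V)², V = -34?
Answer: 44130038084/25 ≈ 1.7652e+9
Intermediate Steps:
J(I) = -72 (J(I) = 2 - 74 = -72)
s = 29241/25 (s = (1/(-5) - 34)² = (-⅕ - 34)² = (-171/5)² = 29241/25 ≈ 1169.6)
(s + T)*((4071 - J(38)) + 40331) = (29241/25 + 38521)*((4071 - 1*(-72)) + 40331) = 992266*((4071 + 72) + 40331)/25 = 992266*(4143 + 40331)/25 = (992266/25)*44474 = 44130038084/25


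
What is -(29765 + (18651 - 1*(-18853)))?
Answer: -67269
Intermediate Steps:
-(29765 + (18651 - 1*(-18853))) = -(29765 + (18651 + 18853)) = -(29765 + 37504) = -1*67269 = -67269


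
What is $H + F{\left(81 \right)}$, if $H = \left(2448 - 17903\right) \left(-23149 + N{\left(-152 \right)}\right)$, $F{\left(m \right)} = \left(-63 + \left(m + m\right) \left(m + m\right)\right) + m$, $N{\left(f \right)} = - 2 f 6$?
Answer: $329604137$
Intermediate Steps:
$N{\left(f \right)} = - 12 f$
$F{\left(m \right)} = -63 + m + 4 m^{2}$ ($F{\left(m \right)} = \left(-63 + 2 m 2 m\right) + m = \left(-63 + 4 m^{2}\right) + m = -63 + m + 4 m^{2}$)
$H = 329577875$ ($H = \left(2448 - 17903\right) \left(-23149 - -1824\right) = - 15455 \left(-23149 + 1824\right) = \left(-15455\right) \left(-21325\right) = 329577875$)
$H + F{\left(81 \right)} = 329577875 + \left(-63 + 81 + 4 \cdot 81^{2}\right) = 329577875 + \left(-63 + 81 + 4 \cdot 6561\right) = 329577875 + \left(-63 + 81 + 26244\right) = 329577875 + 26262 = 329604137$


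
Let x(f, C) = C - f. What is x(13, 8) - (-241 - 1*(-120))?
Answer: 116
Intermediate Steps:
x(13, 8) - (-241 - 1*(-120)) = (8 - 1*13) - (-241 - 1*(-120)) = (8 - 13) - (-241 + 120) = -5 - 1*(-121) = -5 + 121 = 116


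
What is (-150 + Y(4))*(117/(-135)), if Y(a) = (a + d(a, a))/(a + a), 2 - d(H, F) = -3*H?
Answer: 2561/20 ≈ 128.05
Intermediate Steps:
d(H, F) = 2 + 3*H (d(H, F) = 2 - (-3)*H = 2 + 3*H)
Y(a) = (2 + 4*a)/(2*a) (Y(a) = (a + (2 + 3*a))/(a + a) = (2 + 4*a)/((2*a)) = (2 + 4*a)*(1/(2*a)) = (2 + 4*a)/(2*a))
(-150 + Y(4))*(117/(-135)) = (-150 + (2 + 1/4))*(117/(-135)) = (-150 + (2 + ¼))*(117*(-1/135)) = (-150 + 9/4)*(-13/15) = -591/4*(-13/15) = 2561/20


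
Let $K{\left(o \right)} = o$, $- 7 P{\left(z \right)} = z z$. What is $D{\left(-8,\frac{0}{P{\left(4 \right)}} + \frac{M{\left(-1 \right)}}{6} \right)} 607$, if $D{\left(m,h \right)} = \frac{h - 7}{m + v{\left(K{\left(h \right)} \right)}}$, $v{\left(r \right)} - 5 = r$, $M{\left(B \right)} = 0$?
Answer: $\frac{4249}{3} \approx 1416.3$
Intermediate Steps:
$P{\left(z \right)} = - \frac{z^{2}}{7}$ ($P{\left(z \right)} = - \frac{z z}{7} = - \frac{z^{2}}{7}$)
$v{\left(r \right)} = 5 + r$
$D{\left(m,h \right)} = \frac{-7 + h}{5 + h + m}$ ($D{\left(m,h \right)} = \frac{h - 7}{m + \left(5 + h\right)} = \frac{-7 + h}{5 + h + m}$)
$D{\left(-8,\frac{0}{P{\left(4 \right)}} + \frac{M{\left(-1 \right)}}{6} \right)} 607 = \frac{-7 + \left(\frac{0}{\left(- \frac{1}{7}\right) 4^{2}} + \frac{0}{6}\right)}{5 + \left(\frac{0}{\left(- \frac{1}{7}\right) 4^{2}} + \frac{0}{6}\right) - 8} \cdot 607 = \frac{-7 + \left(\frac{0}{\left(- \frac{1}{7}\right) 16} + 0 \cdot \frac{1}{6}\right)}{5 + \left(\frac{0}{\left(- \frac{1}{7}\right) 16} + 0 \cdot \frac{1}{6}\right) - 8} \cdot 607 = \frac{-7 + \left(\frac{0}{- \frac{16}{7}} + 0\right)}{5 + \left(\frac{0}{- \frac{16}{7}} + 0\right) - 8} \cdot 607 = \frac{-7 + \left(0 \left(- \frac{7}{16}\right) + 0\right)}{5 + \left(0 \left(- \frac{7}{16}\right) + 0\right) - 8} \cdot 607 = \frac{-7 + \left(0 + 0\right)}{5 + \left(0 + 0\right) - 8} \cdot 607 = \frac{-7 + 0}{5 + 0 - 8} \cdot 607 = \frac{1}{-3} \left(-7\right) 607 = \left(- \frac{1}{3}\right) \left(-7\right) 607 = \frac{7}{3} \cdot 607 = \frac{4249}{3}$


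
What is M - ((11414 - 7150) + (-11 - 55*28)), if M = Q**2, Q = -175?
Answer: 27912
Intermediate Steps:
M = 30625 (M = (-175)**2 = 30625)
M - ((11414 - 7150) + (-11 - 55*28)) = 30625 - ((11414 - 7150) + (-11 - 55*28)) = 30625 - (4264 + (-11 - 1540)) = 30625 - (4264 - 1551) = 30625 - 1*2713 = 30625 - 2713 = 27912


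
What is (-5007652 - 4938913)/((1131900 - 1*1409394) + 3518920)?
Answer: -9946565/3241426 ≈ -3.0686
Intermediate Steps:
(-5007652 - 4938913)/((1131900 - 1*1409394) + 3518920) = -9946565/((1131900 - 1409394) + 3518920) = -9946565/(-277494 + 3518920) = -9946565/3241426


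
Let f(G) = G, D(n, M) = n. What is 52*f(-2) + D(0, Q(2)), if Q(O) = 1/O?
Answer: -104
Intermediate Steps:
Q(O) = 1/O
52*f(-2) + D(0, Q(2)) = 52*(-2) + 0 = -104 + 0 = -104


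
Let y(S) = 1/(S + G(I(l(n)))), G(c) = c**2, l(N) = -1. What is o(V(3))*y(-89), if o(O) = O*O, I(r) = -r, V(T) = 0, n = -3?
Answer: 0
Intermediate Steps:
y(S) = 1/(1 + S) (y(S) = 1/(S + (-1*(-1))**2) = 1/(S + 1**2) = 1/(S + 1) = 1/(1 + S))
o(O) = O**2
o(V(3))*y(-89) = 0**2/(1 - 89) = 0/(-88) = 0*(-1/88) = 0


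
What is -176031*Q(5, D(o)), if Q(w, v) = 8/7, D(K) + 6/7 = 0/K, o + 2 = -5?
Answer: -1408248/7 ≈ -2.0118e+5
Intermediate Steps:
o = -7 (o = -2 - 5 = -7)
D(K) = -6/7 (D(K) = -6/7 + 0/K = -6/7 + 0 = -6/7)
Q(w, v) = 8/7 (Q(w, v) = 8*(1/7) = 8/7)
-176031*Q(5, D(o)) = -176031*8/7 = -1408248/7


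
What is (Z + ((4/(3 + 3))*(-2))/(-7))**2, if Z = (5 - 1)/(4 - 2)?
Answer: 2116/441 ≈ 4.7982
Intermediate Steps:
Z = 2 (Z = 4/2 = 4*(1/2) = 2)
(Z + ((4/(3 + 3))*(-2))/(-7))**2 = (2 + ((4/(3 + 3))*(-2))/(-7))**2 = (2 + ((4/6)*(-2))*(-1/7))**2 = (2 + ((4*(1/6))*(-2))*(-1/7))**2 = (2 + ((2/3)*(-2))*(-1/7))**2 = (2 - 4/3*(-1/7))**2 = (2 + 4/21)**2 = (46/21)**2 = 2116/441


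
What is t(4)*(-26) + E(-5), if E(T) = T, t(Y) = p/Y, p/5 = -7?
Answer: 445/2 ≈ 222.50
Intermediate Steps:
p = -35 (p = 5*(-7) = -35)
t(Y) = -35/Y
t(4)*(-26) + E(-5) = -35/4*(-26) - 5 = 455/2 - 5 = 445/2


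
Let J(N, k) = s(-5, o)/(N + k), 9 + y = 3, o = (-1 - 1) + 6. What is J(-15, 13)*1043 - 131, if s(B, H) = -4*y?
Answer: -12647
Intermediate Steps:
o = 4 (o = -2 + 6 = 4)
y = -6 (y = -9 + 3 = -6)
s(B, H) = 24 (s(B, H) = -4*(-6) = 24)
J(N, k) = 24/(N + k)
J(-15, 13)*1043 - 131 = (24/(-15 + 13))*1043 - 131 = (24/(-2))*1043 - 131 = (24*(-½))*1043 - 131 = -12*1043 - 131 = -12516 - 131 = -12647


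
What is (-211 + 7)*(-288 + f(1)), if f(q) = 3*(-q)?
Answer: 59364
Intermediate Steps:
f(q) = -3*q
(-211 + 7)*(-288 + f(1)) = (-211 + 7)*(-288 - 3*1) = -204*(-288 - 3) = -204*(-291) = 59364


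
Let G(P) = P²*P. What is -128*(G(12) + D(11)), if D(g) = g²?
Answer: -236672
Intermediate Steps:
G(P) = P³
-128*(G(12) + D(11)) = -128*(12³ + 11²) = -128*(1728 + 121) = -128*1849 = -236672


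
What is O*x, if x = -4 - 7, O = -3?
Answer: 33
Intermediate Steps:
x = -11
O*x = -3*(-11) = 33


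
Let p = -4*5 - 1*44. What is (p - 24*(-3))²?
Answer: 64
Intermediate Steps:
p = -64 (p = -20 - 44 = -64)
(p - 24*(-3))² = (-64 - 24*(-3))² = (-64 + 72)² = 8² = 64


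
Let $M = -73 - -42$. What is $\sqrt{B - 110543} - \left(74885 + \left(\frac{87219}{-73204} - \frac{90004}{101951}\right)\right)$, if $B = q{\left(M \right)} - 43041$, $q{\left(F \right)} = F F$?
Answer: $- \frac{558867824167455}{7463221004} + i \sqrt{152623} \approx -74883.0 + 390.67 i$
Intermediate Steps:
$M = -31$ ($M = -73 + 42 = -31$)
$q{\left(F \right)} = F^{2}$
$B = -42080$ ($B = \left(-31\right)^{2} - 43041 = 961 - 43041 = -42080$)
$\sqrt{B - 110543} - \left(74885 + \left(\frac{87219}{-73204} - \frac{90004}{101951}\right)\right) = \sqrt{-42080 - 110543} - \left(74885 + \left(\frac{87219}{-73204} - \frac{90004}{101951}\right)\right) = \sqrt{-152623} - \left(74885 + \left(87219 \left(- \frac{1}{73204}\right) - \frac{90004}{101951}\right)\right) = i \sqrt{152623} - \left(74885 - \frac{15480717085}{7463221004}\right) = i \sqrt{152623} - \frac{558867824167455}{7463221004} = - \frac{558867824167455}{7463221004} + i \sqrt{152623}$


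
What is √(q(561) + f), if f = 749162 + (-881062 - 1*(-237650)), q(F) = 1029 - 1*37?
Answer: 53*√38 ≈ 326.71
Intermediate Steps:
q(F) = 992 (q(F) = 1029 - 37 = 992)
f = 105750 (f = 749162 + (-881062 + 237650) = 749162 - 643412 = 105750)
√(q(561) + f) = √(992 + 105750) = √106742 = 53*√38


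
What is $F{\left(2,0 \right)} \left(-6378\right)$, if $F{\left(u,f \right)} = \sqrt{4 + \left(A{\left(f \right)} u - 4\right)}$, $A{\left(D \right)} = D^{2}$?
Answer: $0$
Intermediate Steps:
$F{\left(u,f \right)} = \sqrt{u f^{2}}$ ($F{\left(u,f \right)} = \sqrt{4 + \left(f^{2} u - 4\right)} = \sqrt{4 + \left(u f^{2} - 4\right)} = \sqrt{4 + \left(-4 + u f^{2}\right)} = \sqrt{u f^{2}}$)
$F{\left(2,0 \right)} \left(-6378\right) = \sqrt{2 \cdot 0^{2}} \left(-6378\right) = \sqrt{2 \cdot 0} \left(-6378\right) = \sqrt{0} \left(-6378\right) = 0 \left(-6378\right) = 0$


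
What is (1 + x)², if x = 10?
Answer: 121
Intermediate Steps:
(1 + x)² = (1 + 10)² = 11² = 121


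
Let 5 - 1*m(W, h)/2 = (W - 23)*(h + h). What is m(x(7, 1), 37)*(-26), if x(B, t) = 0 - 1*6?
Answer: -111852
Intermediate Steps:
x(B, t) = -6 (x(B, t) = 0 - 6 = -6)
m(W, h) = 10 - 4*h*(-23 + W) (m(W, h) = 10 - 2*(W - 23)*(h + h) = 10 - 2*(-23 + W)*2*h = 10 - 4*h*(-23 + W))
m(x(7, 1), 37)*(-26) = (10 + 92*37 - 4*(-6)*37)*(-26) = (10 + 3404 + 888)*(-26) = 4302*(-26) = -111852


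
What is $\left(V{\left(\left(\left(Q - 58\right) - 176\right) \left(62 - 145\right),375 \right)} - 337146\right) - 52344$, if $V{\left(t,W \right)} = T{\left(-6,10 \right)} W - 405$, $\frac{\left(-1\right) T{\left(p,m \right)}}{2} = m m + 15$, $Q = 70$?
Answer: $-476145$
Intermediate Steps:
$T{\left(p,m \right)} = -30 - 2 m^{2}$ ($T{\left(p,m \right)} = - 2 \left(m m + 15\right) = - 2 \left(m^{2} + 15\right) = - 2 \left(15 + m^{2}\right) = -30 - 2 m^{2}$)
$V{\left(t,W \right)} = -405 - 230 W$ ($V{\left(t,W \right)} = \left(-30 - 2 \cdot 10^{2}\right) W - 405 = \left(-30 - 200\right) W - 405 = - 230 W - 405 = -405 - 230 W$)
$\left(V{\left(\left(\left(Q - 58\right) - 176\right) \left(62 - 145\right),375 \right)} - 337146\right) - 52344 = \left(\left(-405 - 86250\right) - 337146\right) - 52344 = \left(-86655 - 337146\right) - 52344 = -423801 - 52344 = -476145$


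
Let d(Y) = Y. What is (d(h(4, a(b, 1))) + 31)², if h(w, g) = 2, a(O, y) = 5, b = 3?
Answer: 1089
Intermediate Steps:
(d(h(4, a(b, 1))) + 31)² = (2 + 31)² = 33² = 1089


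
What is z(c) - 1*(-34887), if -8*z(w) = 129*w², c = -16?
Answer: 30759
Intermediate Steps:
z(w) = -129*w²/8
z(c) - 1*(-34887) = -129/8*(-16)² - 1*(-34887) = -129/8*256 + 34887 = -4128 + 34887 = 30759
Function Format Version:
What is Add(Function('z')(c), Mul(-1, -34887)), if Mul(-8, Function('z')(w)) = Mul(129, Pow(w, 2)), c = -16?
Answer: 30759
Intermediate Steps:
Function('z')(w) = Mul(Rational(-129, 8), Pow(w, 2)) (Function('z')(w) = Mul(Rational(-1, 8), Mul(129, Pow(w, 2))) = Mul(Rational(-129, 8), Pow(w, 2)))
Add(Function('z')(c), Mul(-1, -34887)) = Add(Mul(Rational(-129, 8), Pow(-16, 2)), Mul(-1, -34887)) = Add(Mul(Rational(-129, 8), 256), 34887) = Add(-4128, 34887) = 30759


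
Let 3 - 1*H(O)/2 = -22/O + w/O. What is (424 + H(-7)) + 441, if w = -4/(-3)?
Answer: 18167/21 ≈ 865.10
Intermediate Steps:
w = 4/3 (w = -4*(-⅓) = 4/3 ≈ 1.3333)
H(O) = 6 + 124/(3*O) (H(O) = 6 - 2*(-22/O + 4/(3*O)) = 6 - (-124)/(3*O) = 6 + 124/(3*O))
(424 + H(-7)) + 441 = (424 + (6 + (124/3)/(-7))) + 441 = (424 + (6 + (124/3)*(-⅐))) + 441 = (424 + (6 - 124/21)) + 441 = (424 + 2/21) + 441 = 8906/21 + 441 = 18167/21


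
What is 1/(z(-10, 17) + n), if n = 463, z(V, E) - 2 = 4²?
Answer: 1/481 ≈ 0.0020790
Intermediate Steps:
z(V, E) = 18 (z(V, E) = 2 + 4² = 2 + 16 = 18)
1/(z(-10, 17) + n) = 1/(18 + 463) = 1/481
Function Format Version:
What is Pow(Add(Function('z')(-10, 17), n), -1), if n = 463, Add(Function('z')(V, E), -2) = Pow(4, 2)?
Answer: Rational(1, 481) ≈ 0.0020790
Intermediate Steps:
Function('z')(V, E) = 18 (Function('z')(V, E) = Add(2, Pow(4, 2)) = Add(2, 16) = 18)
Pow(Add(Function('z')(-10, 17), n), -1) = Pow(Add(18, 463), -1) = Pow(481, -1) = Rational(1, 481)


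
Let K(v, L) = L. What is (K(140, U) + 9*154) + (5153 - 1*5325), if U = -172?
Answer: 1042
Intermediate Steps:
(K(140, U) + 9*154) + (5153 - 1*5325) = (-172 + 9*154) + (5153 - 1*5325) = (-172 + 1386) + (5153 - 5325) = 1214 - 172 = 1042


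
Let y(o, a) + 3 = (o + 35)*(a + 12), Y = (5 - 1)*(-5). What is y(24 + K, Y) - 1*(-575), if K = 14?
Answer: -12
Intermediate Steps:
Y = -20 (Y = 4*(-5) = -20)
y(o, a) = -3 + (12 + a)*(35 + o) (y(o, a) = -3 + (o + 35)*(a + 12) = -3 + (35 + o)*(12 + a) = -3 + (12 + a)*(35 + o))
y(24 + K, Y) - 1*(-575) = (417 + 12*(24 + 14) + 35*(-20) - 20*(24 + 14)) - 1*(-575) = (417 + 12*38 - 700 - 20*38) + 575 = (417 + 456 - 700 - 760) + 575 = -587 + 575 = -12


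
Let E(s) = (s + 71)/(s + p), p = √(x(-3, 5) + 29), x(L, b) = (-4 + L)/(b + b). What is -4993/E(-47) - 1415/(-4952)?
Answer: 72632797/7428 - 4993*√2830/240 ≈ 8671.5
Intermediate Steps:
x(L, b) = (-4 + L)/(2*b) (x(L, b) = (-4 + L)/((2*b)) = (-4 + L)*(1/(2*b)) = (-4 + L)/(2*b))
p = √2830/10 (p = √((½)*(-4 - 3)/5 + 29) = √((½)*(⅕)*(-7) + 29) = √(-7/10 + 29) = √(283/10) = √2830/10 ≈ 5.3198)
E(s) = (71 + s)/(s + √2830/10) (E(s) = (s + 71)/(s + √2830/10) = (71 + s)/(s + √2830/10))
-4993/E(-47) - 1415/(-4952) = -4993*(√2830 + 10*(-47))/(10*(71 - 47)) - 1415/(-4952) = -(-234671/24 + 4993*√2830/240) - 1415*(-1/4952) = -(-234671/24 + 4993*√2830/240) + 1415/4952 = -4993*(-47/24 + √2830/240) + 1415/4952 = (234671/24 - 4993*√2830/240) + 1415/4952 = 72632797/7428 - 4993*√2830/240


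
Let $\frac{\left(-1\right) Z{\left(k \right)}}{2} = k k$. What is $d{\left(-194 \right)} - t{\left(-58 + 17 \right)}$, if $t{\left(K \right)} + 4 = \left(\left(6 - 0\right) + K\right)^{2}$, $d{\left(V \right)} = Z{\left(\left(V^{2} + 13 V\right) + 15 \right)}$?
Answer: $-2468094503$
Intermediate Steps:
$Z{\left(k \right)} = - 2 k^{2}$ ($Z{\left(k \right)} = - 2 k k = - 2 k^{2}$)
$d{\left(V \right)} = - 2 \left(15 + V^{2} + 13 V\right)^{2}$ ($d{\left(V \right)} = - 2 \left(\left(V^{2} + 13 V\right) + 15\right)^{2} = - 2 \left(15 + V^{2} + 13 V\right)^{2}$)
$t{\left(K \right)} = -4 + \left(6 + K\right)^{2}$ ($t{\left(K \right)} = -4 + \left(\left(6 - 0\right) + K\right)^{2} = -4 + \left(\left(6 + 0\right) + K\right)^{2} = -4 + \left(6 + K\right)^{2}$)
$d{\left(-194 \right)} - t{\left(-58 + 17 \right)} = - 2 \left(15 + \left(-194\right)^{2} + 13 \left(-194\right)\right)^{2} - \left(-4 + \left(6 + \left(-58 + 17\right)\right)^{2}\right) = - 2 \left(15 + 37636 - 2522\right)^{2} - \left(-4 + \left(6 - 41\right)^{2}\right) = - 2 \cdot 35129^{2} - \left(-4 + \left(-35\right)^{2}\right) = \left(-2\right) 1234046641 - \left(-4 + 1225\right) = -2468093282 - 1221 = -2468094503$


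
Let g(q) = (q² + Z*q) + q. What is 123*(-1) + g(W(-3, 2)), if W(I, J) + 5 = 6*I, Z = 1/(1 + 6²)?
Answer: 14148/37 ≈ 382.38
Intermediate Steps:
Z = 1/37 (Z = 1/(1 + 36) = 1/37 ≈ 0.027027)
W(I, J) = -5 + 6*I
g(q) = q² + 38*q/37 (g(q) = (q² + q/37) + q = q² + 38*q/37)
123*(-1) + g(W(-3, 2)) = 123*(-1) + (-5 + 6*(-3))*(38 + 37*(-5 + 6*(-3)))/37 = -123 + (-5 - 18)*(38 + 37*(-5 - 18))/37 = -123 + (1/37)*(-23)*(38 + 37*(-23)) = -123 + (1/37)*(-23)*(38 - 851) = -123 + (1/37)*(-23)*(-813) = -123 + 18699/37 = 14148/37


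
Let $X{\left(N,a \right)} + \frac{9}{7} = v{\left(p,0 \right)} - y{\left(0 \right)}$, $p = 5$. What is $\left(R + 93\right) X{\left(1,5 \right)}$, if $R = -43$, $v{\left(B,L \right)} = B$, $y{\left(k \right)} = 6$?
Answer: $- \frac{800}{7} \approx -114.29$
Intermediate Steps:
$X{\left(N,a \right)} = - \frac{16}{7}$ ($X{\left(N,a \right)} = - \frac{9}{7} + \left(5 - 6\right) = - \frac{9}{7} - 1 = - \frac{16}{7}$)
$\left(R + 93\right) X{\left(1,5 \right)} = \left(-43 + 93\right) \left(- \frac{16}{7}\right) = 50 \left(- \frac{16}{7}\right) = - \frac{800}{7}$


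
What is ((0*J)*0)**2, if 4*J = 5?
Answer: 0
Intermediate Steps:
J = 5/4 (J = (1/4)*5 = 5/4 ≈ 1.2500)
((0*J)*0)**2 = ((0*(5/4))*0)**2 = (0*0)**2 = 0**2 = 0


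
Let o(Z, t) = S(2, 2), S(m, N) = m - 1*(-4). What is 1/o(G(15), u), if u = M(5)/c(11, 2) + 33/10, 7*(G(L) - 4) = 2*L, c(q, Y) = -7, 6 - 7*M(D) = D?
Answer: 1/6 ≈ 0.16667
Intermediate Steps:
S(m, N) = 4 + m (S(m, N) = m + 4 = 4 + m)
M(D) = 6/7 - D/7
G(L) = 4 + 2*L/7 (G(L) = 4 + (2*L)/7 = 4 + 2*L/7)
u = 1607/490 (u = (6/7 - 1/7*5)/(-7) + 33/10 = (6/7 - 5/7)*(-1/7) + 33*(1/10) = (1/7)*(-1/7) + 33/10 = -1/49 + 33/10 = 1607/490 ≈ 3.2796)
o(Z, t) = 6 (o(Z, t) = 4 + 2 = 6)
1/o(G(15), u) = 1/6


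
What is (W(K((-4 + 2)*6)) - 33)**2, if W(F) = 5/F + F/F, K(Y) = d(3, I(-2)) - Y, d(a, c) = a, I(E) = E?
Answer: 9025/9 ≈ 1002.8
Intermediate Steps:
K(Y) = 3 - Y
W(F) = 1 + 5/F (W(F) = 5/F + 1 = 1 + 5/F)
(W(K((-4 + 2)*6)) - 33)**2 = ((5 + (3 - (-4 + 2)*6))/(3 - (-4 + 2)*6) - 33)**2 = ((5 + (3 - (-2)*6))/(3 - (-2)*6) - 33)**2 = ((5 + (3 - 1*(-12)))/(3 - 1*(-12)) - 33)**2 = ((5 + (3 + 12))/(3 + 12) - 33)**2 = ((5 + 15)/15 - 33)**2 = ((1/15)*20 - 33)**2 = (4/3 - 33)**2 = (-95/3)**2 = 9025/9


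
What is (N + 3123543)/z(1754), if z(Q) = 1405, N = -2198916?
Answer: 924627/1405 ≈ 658.10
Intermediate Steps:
(N + 3123543)/z(1754) = (-2198916 + 3123543)/1405 = 924627*(1/1405) = 924627/1405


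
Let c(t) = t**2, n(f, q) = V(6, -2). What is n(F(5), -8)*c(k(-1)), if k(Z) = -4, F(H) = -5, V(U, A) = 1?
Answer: 16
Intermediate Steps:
n(f, q) = 1
n(F(5), -8)*c(k(-1)) = 1*(-4)**2 = 1*16 = 16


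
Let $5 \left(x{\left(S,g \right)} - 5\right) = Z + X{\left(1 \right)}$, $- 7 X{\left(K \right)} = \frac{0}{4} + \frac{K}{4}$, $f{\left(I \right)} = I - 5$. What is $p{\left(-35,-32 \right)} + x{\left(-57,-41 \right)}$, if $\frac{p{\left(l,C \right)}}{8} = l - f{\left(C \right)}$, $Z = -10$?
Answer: $\frac{2659}{140} \approx 18.993$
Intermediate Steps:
$f{\left(I \right)} = -5 + I$
$X{\left(K \right)} = - \frac{K}{28}$ ($X{\left(K \right)} = - \frac{\frac{0}{4} + \frac{K}{4}}{7} = - \frac{0 \cdot \frac{1}{4} + K \frac{1}{4}}{7} = - \frac{0 + \frac{K}{4}}{7} = - \frac{\frac{1}{4} K}{7} = - \frac{K}{28}$)
$x{\left(S,g \right)} = \frac{419}{140}$ ($x{\left(S,g \right)} = 5 + \frac{-10 - \frac{1}{28}}{5} = 5 + \frac{1}{5} \left(- \frac{281}{28}\right) = 5 - \frac{281}{140} = \frac{419}{140}$)
$p{\left(l,C \right)} = 40 - 8 C + 8 l$ ($p{\left(l,C \right)} = 8 \left(l - \left(-5 + C\right)\right) = 8 \left(5 + l - C\right) = 40 - 8 C + 8 l$)
$p{\left(-35,-32 \right)} + x{\left(-57,-41 \right)} = \left(40 - -256 + 8 \left(-35\right)\right) + \frac{419}{140} = \left(40 + 256 - 280\right) + \frac{419}{140} = 16 + \frac{419}{140} = \frac{2659}{140}$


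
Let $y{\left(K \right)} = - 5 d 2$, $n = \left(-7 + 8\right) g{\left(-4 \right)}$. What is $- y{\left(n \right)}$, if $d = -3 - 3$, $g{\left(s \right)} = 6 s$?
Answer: $-60$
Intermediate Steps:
$d = -6$ ($d = -3 - 3 = -6$)
$n = -24$ ($n = \left(-7 + 8\right) 6 \left(-4\right) = 1 \left(-24\right) = -24$)
$y{\left(K \right)} = 60$ ($y{\left(K \right)} = \left(-5\right) \left(-6\right) 2 = 30 \cdot 2 = 60$)
$- y{\left(n \right)} = \left(-1\right) 60 = -60$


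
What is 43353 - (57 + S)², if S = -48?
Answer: 43272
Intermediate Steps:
43353 - (57 + S)² = 43353 - (57 - 48)² = 43353 - 1*9² = 43353 - 1*81 = 43353 - 81 = 43272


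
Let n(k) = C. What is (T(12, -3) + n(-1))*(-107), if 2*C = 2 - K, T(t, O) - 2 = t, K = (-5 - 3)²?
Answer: 1819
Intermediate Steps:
K = 64 (K = (-8)² = 64)
T(t, O) = 2 + t
C = -31 (C = (2 - 1*64)/2 = (2 - 64)/2 = (½)*(-62) = -31)
n(k) = -31
(T(12, -3) + n(-1))*(-107) = ((2 + 12) - 31)*(-107) = (14 - 31)*(-107) = -17*(-107) = 1819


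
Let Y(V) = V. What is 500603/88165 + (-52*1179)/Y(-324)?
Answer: 154650422/793485 ≈ 194.90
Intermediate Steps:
500603/88165 + (-52*1179)/Y(-324) = 500603/88165 - 52*1179/(-324) = 500603*(1/88165) - 61308*(-1/324) = 500603/88165 + 1703/9 = 154650422/793485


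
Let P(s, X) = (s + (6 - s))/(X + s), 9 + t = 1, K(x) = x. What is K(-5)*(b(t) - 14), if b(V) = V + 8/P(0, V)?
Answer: 490/3 ≈ 163.33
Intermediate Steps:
t = -8 (t = -9 + 1 = -8)
P(s, X) = 6/(X + s)
b(V) = 7*V/3 (b(V) = V + 8/((6/(V + 0))) = V + 8/((6/V)) = V + 8*(V/6) = V + 4*V/3 = 7*V/3)
K(-5)*(b(t) - 14) = -5*((7/3)*(-8) - 14) = -5*(-56/3 - 14) = -5*(-98/3) = 490/3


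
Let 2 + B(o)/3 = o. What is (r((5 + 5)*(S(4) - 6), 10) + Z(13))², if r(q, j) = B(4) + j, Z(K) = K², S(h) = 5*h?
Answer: 34225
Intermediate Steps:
B(o) = -6 + 3*o
r(q, j) = 6 + j (r(q, j) = (-6 + 3*4) + j = (-6 + 12) + j = 6 + j)
(r((5 + 5)*(S(4) - 6), 10) + Z(13))² = ((6 + 10) + 13²)² = (16 + 169)² = 185² = 34225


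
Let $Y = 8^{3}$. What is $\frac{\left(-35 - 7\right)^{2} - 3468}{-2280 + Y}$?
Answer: $\frac{213}{221} \approx 0.9638$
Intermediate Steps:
$Y = 512$
$\frac{\left(-35 - 7\right)^{2} - 3468}{-2280 + Y} = \frac{\left(-35 - 7\right)^{2} - 3468}{-2280 + 512} = \frac{\left(-42\right)^{2} - 3468}{-1768} = \left(1764 - 3468\right) \left(- \frac{1}{1768}\right) = \left(-1704\right) \left(- \frac{1}{1768}\right) = \frac{213}{221}$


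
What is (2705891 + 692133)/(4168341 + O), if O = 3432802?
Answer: 3398024/7601143 ≈ 0.44704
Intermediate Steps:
(2705891 + 692133)/(4168341 + O) = (2705891 + 692133)/(4168341 + 3432802) = 3398024/7601143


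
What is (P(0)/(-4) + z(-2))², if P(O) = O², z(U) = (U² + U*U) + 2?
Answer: 100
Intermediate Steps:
z(U) = 2 + 2*U² (z(U) = (U² + U²) + 2 = 2*U² + 2 = 2 + 2*U²)
(P(0)/(-4) + z(-2))² = (0²/(-4) + (2 + 2*(-2)²))² = (0*(-¼) + (2 + 2*4))² = (0 + (2 + 8))² = (0 + 10)² = 10² = 100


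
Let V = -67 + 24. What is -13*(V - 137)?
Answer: 2340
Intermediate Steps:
V = -43
-13*(V - 137) = -13*(-43 - 137) = -13*(-180) = 2340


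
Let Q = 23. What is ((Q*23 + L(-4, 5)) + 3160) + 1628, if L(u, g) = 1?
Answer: 5318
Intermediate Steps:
((Q*23 + L(-4, 5)) + 3160) + 1628 = ((23*23 + 1) + 3160) + 1628 = ((529 + 1) + 3160) + 1628 = (530 + 3160) + 1628 = 3690 + 1628 = 5318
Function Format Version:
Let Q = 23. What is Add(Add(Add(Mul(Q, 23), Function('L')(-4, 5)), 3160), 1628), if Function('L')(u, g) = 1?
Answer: 5318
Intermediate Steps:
Add(Add(Add(Mul(Q, 23), Function('L')(-4, 5)), 3160), 1628) = Add(Add(Add(Mul(23, 23), 1), 3160), 1628) = Add(Add(Add(529, 1), 3160), 1628) = Add(Add(530, 3160), 1628) = Add(3690, 1628) = 5318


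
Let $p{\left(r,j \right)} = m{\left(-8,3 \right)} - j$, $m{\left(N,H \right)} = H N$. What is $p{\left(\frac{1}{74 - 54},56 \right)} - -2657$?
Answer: $2577$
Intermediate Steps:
$p{\left(r,j \right)} = -24 - j$ ($p{\left(r,j \right)} = 3 \left(-8\right) - j = -24 - j$)
$p{\left(\frac{1}{74 - 54},56 \right)} - -2657 = \left(-24 - 56\right) - -2657 = \left(-24 - 56\right) + 2657 = -80 + 2657 = 2577$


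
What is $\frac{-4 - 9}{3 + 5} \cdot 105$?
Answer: $- \frac{1365}{8} \approx -170.63$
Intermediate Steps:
$\frac{-4 - 9}{3 + 5} \cdot 105 = \frac{-4 - 9}{8} \cdot 105 = \left(-4 - 9\right) \frac{1}{8} \cdot 105 = \left(-13\right) \frac{1}{8} \cdot 105 = \left(- \frac{13}{8}\right) 105 = - \frac{1365}{8}$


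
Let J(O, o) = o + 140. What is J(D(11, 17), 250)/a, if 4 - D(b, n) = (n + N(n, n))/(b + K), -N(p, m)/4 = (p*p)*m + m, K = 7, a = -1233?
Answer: -130/411 ≈ -0.31630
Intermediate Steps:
N(p, m) = -4*m - 4*m*p² (N(p, m) = -4*((p*p)*m + m) = -4*(p²*m + m) = -4*(m*p² + m) = -4*(m + m*p²) = -4*m - 4*m*p²)
D(b, n) = 4 - (n - 4*n*(1 + n²))/(7 + b) (D(b, n) = 4 - (n - 4*n*(1 + n²))/(b + 7) = 4 - (n - 4*n*(1 + n²))/(7 + b))
J(O, o) = 140 + o
J(D(11, 17), 250)/a = (140 + 250)/(-1233) = 390*(-1/1233) = -130/411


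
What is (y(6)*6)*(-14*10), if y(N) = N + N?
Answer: -10080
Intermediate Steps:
y(N) = 2*N
(y(6)*6)*(-14*10) = ((2*6)*6)*(-14*10) = (12*6)*(-140) = 72*(-140) = -10080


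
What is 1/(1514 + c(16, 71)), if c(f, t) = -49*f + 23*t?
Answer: 1/2363 ≈ 0.00042319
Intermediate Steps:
1/(1514 + c(16, 71)) = 1/(1514 + (-49*16 + 23*71)) = 1/(1514 + (-784 + 1633)) = 1/(1514 + 849) = 1/2363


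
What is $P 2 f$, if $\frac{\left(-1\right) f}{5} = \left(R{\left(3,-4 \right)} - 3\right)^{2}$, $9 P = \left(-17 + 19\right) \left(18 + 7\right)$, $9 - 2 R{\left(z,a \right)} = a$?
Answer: $- \frac{6125}{9} \approx -680.56$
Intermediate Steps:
$R{\left(z,a \right)} = \frac{9}{2} - \frac{a}{2}$
$P = \frac{50}{9}$ ($P = \frac{\left(-17 + 19\right) \left(18 + 7\right)}{9} = \frac{2 \cdot 25}{9} = \frac{1}{9} \cdot 50 = \frac{50}{9} \approx 5.5556$)
$f = - \frac{245}{4}$ ($f = - 5 \left(\left(\frac{9}{2} - -2\right) - 3\right)^{2} = - 5 \left(\left(\frac{9}{2} + 2\right) - 3\right)^{2} = - 5 \left(\frac{13}{2} - 3\right)^{2} = - 5 \left(\frac{7}{2}\right)^{2} = \left(-5\right) \frac{49}{4} = - \frac{245}{4} \approx -61.25$)
$P 2 f = \frac{50}{9} \cdot 2 \left(- \frac{245}{4}\right) = \frac{100}{9} \left(- \frac{245}{4}\right) = - \frac{6125}{9}$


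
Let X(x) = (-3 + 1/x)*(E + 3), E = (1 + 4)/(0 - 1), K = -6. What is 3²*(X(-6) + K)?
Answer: 3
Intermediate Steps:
E = -5 (E = 5/(-1) = 5*(-1) = -5)
X(x) = 6 - 2/x (X(x) = (-3 + 1/x)*(-5 + 3) = (-3 + 1/x)*(-2) = 6 - 2/x)
3²*(X(-6) + K) = 3²*((6 - 2/(-6)) - 6) = 9*((6 - 2*(-⅙)) - 6) = 9*((6 + ⅓) - 6) = 9*(19/3 - 6) = 9*(⅓) = 3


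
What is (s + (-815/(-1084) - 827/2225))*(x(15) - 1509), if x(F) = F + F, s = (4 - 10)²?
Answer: -129775309053/2411900 ≈ -53806.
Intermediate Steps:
s = 36 (s = (-6)² = 36)
x(F) = 2*F
(s + (-815/(-1084) - 827/2225))*(x(15) - 1509) = (36 + (-815/(-1084) - 827/2225))*(2*15 - 1509) = (36 + (-815*(-1/1084) - 827*1/2225))*(30 - 1509) = (36 + (815/1084 - 827/2225))*(-1479) = (36 + 916907/2411900)*(-1479) = (87745307/2411900)*(-1479) = -129775309053/2411900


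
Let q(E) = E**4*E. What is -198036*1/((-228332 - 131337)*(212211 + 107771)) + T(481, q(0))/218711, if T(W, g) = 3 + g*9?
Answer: 194287734735/12585462693340069 ≈ 1.5437e-5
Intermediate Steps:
q(E) = E**5
T(W, g) = 3 + 9*g
-198036*1/((-228332 - 131337)*(212211 + 107771)) + T(481, q(0))/218711 = -198036*1/((-228332 - 131337)*(212211 + 107771)) + (3 + 9*0**5)/218711 = -198036/(319982*(-359669)) + (3 + 9*0)*(1/218711) = -198036/(-115087605958) + (3 + 0)*(1/218711) = -198036*(-1/115087605958) + 3*(1/218711) = 99018/57543802979 + 3/218711 = 194287734735/12585462693340069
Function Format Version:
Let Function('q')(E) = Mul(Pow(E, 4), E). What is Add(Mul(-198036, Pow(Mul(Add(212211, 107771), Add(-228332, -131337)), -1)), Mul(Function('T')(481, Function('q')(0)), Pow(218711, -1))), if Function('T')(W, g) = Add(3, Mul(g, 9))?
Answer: Rational(194287734735, 12585462693340069) ≈ 1.5437e-5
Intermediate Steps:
Function('q')(E) = Pow(E, 5)
Function('T')(W, g) = Add(3, Mul(9, g))
Add(Mul(-198036, Pow(Mul(Add(212211, 107771), Add(-228332, -131337)), -1)), Mul(Function('T')(481, Function('q')(0)), Pow(218711, -1))) = Add(Mul(-198036, Pow(Mul(Add(212211, 107771), Add(-228332, -131337)), -1)), Mul(Add(3, Mul(9, Pow(0, 5))), Pow(218711, -1))) = Add(Mul(-198036, Pow(Mul(319982, -359669), -1)), Mul(Add(3, Mul(9, 0)), Rational(1, 218711))) = Add(Mul(-198036, Pow(-115087605958, -1)), Mul(Add(3, 0), Rational(1, 218711))) = Add(Mul(-198036, Rational(-1, 115087605958)), Mul(3, Rational(1, 218711))) = Add(Rational(99018, 57543802979), Rational(3, 218711)) = Rational(194287734735, 12585462693340069)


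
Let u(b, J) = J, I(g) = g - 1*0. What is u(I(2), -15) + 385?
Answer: 370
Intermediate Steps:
I(g) = g (I(g) = g + 0 = g)
u(I(2), -15) + 385 = -15 + 385 = 370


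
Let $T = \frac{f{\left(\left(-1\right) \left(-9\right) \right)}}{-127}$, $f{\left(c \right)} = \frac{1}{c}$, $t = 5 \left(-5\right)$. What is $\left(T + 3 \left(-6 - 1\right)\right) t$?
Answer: $\frac{600100}{1143} \approx 525.02$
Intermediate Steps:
$t = -25$
$T = - \frac{1}{1143}$ ($T = \frac{1}{\left(-1\right) \left(-9\right) \left(-127\right)} = \frac{1}{9} \left(- \frac{1}{127}\right) = - \frac{1}{1143} \approx -0.00087489$)
$\left(T + 3 \left(-6 - 1\right)\right) t = \left(- \frac{1}{1143} + 3 \left(-6 - 1\right)\right) \left(-25\right) = \left(- \frac{1}{1143} + 3 \left(-7\right)\right) \left(-25\right) = \left(- \frac{1}{1143} - 21\right) \left(-25\right) = \left(- \frac{24004}{1143}\right) \left(-25\right) = \frac{600100}{1143}$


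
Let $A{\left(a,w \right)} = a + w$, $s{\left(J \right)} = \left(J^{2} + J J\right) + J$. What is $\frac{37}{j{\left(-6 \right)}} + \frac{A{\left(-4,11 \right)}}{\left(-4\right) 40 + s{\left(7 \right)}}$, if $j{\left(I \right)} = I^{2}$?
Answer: $\frac{1783}{1980} \approx 0.90051$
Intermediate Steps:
$s{\left(J \right)} = J + 2 J^{2}$ ($s{\left(J \right)} = \left(J^{2} + J^{2}\right) + J = 2 J^{2} + J = J + 2 J^{2}$)
$\frac{37}{j{\left(-6 \right)}} + \frac{A{\left(-4,11 \right)}}{\left(-4\right) 40 + s{\left(7 \right)}} = \frac{37}{\left(-6\right)^{2}} + \frac{-4 + 11}{\left(-4\right) 40 + 7 \left(1 + 2 \cdot 7\right)} = \frac{37}{36} + \frac{7}{-160 + 7 \left(1 + 14\right)} = 37 \cdot \frac{1}{36} + \frac{7}{-160 + 7 \cdot 15} = \frac{37}{36} + \frac{7}{-160 + 105} = \frac{37}{36} + \frac{7}{-55} = \frac{37}{36} + 7 \left(- \frac{1}{55}\right) = \frac{37}{36} - \frac{7}{55} = \frac{1783}{1980}$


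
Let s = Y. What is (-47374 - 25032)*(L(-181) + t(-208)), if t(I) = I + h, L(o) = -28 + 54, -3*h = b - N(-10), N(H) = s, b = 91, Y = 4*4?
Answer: 14988042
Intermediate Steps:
Y = 16
s = 16
N(H) = 16
h = -25 (h = -(91 - 1*16)/3 = -(91 - 16)/3 = -⅓*75 = -25)
L(o) = 26
t(I) = -25 + I (t(I) = I - 25 = -25 + I)
(-47374 - 25032)*(L(-181) + t(-208)) = (-47374 - 25032)*(26 + (-25 - 208)) = -72406*(26 - 233) = -72406*(-207) = 14988042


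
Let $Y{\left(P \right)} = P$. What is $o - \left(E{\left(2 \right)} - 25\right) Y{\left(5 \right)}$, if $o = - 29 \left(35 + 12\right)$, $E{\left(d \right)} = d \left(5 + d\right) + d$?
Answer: $-1318$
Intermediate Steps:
$E{\left(d \right)} = d + d \left(5 + d\right)$
$o = -1363$ ($o = \left(-29\right) 47 = -1363$)
$o - \left(E{\left(2 \right)} - 25\right) Y{\left(5 \right)} = -1363 - \left(2 \left(6 + 2\right) - 25\right) 5 = -1363 - \left(2 \cdot 8 - 25\right) 5 = -1363 - \left(16 - 25\right) 5 = -1363 - \left(-9\right) 5 = -1363 - -45 = -1363 + 45 = -1318$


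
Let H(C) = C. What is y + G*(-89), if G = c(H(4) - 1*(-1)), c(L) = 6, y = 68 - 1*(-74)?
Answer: -392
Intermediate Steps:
y = 142 (y = 68 + 74 = 142)
G = 6
y + G*(-89) = 142 + 6*(-89) = 142 - 534 = -392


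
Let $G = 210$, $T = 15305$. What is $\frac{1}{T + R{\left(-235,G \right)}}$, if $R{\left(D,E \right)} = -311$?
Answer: $\frac{1}{14994} \approx 6.6693 \cdot 10^{-5}$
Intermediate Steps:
$\frac{1}{T + R{\left(-235,G \right)}} = \frac{1}{15305 - 311} = \frac{1}{14994}$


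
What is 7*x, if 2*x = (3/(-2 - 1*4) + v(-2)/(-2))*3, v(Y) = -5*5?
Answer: 126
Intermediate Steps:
v(Y) = -25
x = 18 (x = ((3/(-2 - 1*4) - 25/(-2))*3)/2 = ((3/(-2 - 4) - 25*(-½))*3)/2 = ((3/(-6) + 25/2)*3)/2 = ((3*(-⅙) + 25/2)*3)/2 = ((-½ + 25/2)*3)/2 = (12*3)/2 = (½)*36 = 18)
7*x = 7*18 = 126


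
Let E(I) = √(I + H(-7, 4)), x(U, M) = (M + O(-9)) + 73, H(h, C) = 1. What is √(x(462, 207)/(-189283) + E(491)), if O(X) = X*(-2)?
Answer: √(-56406334 + 71656108178*√123)/189283 ≈ 4.7095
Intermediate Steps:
O(X) = -2*X
x(U, M) = 91 + M (x(U, M) = (M - 2*(-9)) + 73 = (M + 18) + 73 = (18 + M) + 73 = 91 + M)
E(I) = √(1 + I) (E(I) = √(I + 1) = √(1 + I))
√(x(462, 207)/(-189283) + E(491)) = √((91 + 207)/(-189283) + √(1 + 491)) = √(298*(-1/189283) + √492) = √(-298/189283 + 2*√123)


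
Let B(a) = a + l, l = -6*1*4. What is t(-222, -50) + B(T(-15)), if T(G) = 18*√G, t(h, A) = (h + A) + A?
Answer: -346 + 18*I*√15 ≈ -346.0 + 69.714*I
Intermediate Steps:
t(h, A) = h + 2*A (t(h, A) = (A + h) + A = h + 2*A)
l = -24 (l = -6*4 = -24)
B(a) = -24 + a (B(a) = a - 24 = -24 + a)
t(-222, -50) + B(T(-15)) = (-222 + 2*(-50)) + (-24 + 18*√(-15)) = (-222 - 100) + (-24 + 18*(I*√15)) = -322 + (-24 + 18*I*√15) = -346 + 18*I*√15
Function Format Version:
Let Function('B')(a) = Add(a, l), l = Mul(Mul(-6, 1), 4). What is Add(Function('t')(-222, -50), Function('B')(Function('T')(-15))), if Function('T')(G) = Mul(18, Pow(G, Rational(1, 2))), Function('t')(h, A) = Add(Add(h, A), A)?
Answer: Add(-346, Mul(18, I, Pow(15, Rational(1, 2)))) ≈ Add(-346.00, Mul(69.714, I))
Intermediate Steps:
Function('t')(h, A) = Add(h, Mul(2, A)) (Function('t')(h, A) = Add(Add(A, h), A) = Add(h, Mul(2, A)))
l = -24 (l = Mul(-6, 4) = -24)
Function('B')(a) = Add(-24, a) (Function('B')(a) = Add(a, -24) = Add(-24, a))
Add(Function('t')(-222, -50), Function('B')(Function('T')(-15))) = Add(Add(-222, Mul(2, -50)), Add(-24, Mul(18, Pow(-15, Rational(1, 2))))) = Add(Add(-222, -100), Add(-24, Mul(18, Mul(I, Pow(15, Rational(1, 2)))))) = Add(-322, Add(-24, Mul(18, I, Pow(15, Rational(1, 2))))) = Add(-346, Mul(18, I, Pow(15, Rational(1, 2))))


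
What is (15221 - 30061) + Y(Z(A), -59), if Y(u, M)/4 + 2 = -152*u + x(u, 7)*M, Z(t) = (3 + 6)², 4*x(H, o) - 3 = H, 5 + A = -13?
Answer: -69052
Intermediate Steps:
A = -18 (A = -5 - 13 = -18)
x(H, o) = ¾ + H/4
Z(t) = 81 (Z(t) = 9² = 81)
Y(u, M) = -8 - 608*u + 4*M*(¾ + u/4) (Y(u, M) = -8 + 4*(-152*u + (¾ + u/4)*M) = -8 + 4*(-152*u + M*(¾ + u/4)) = -8 + (-608*u + 4*M*(¾ + u/4)) = -8 - 608*u + 4*M*(¾ + u/4))
(15221 - 30061) + Y(Z(A), -59) = (15221 - 30061) + (-8 - 608*81 - 59*(3 + 81)) = -14840 + (-8 - 49248 - 59*84) = -14840 + (-8 - 49248 - 4956) = -14840 - 54212 = -69052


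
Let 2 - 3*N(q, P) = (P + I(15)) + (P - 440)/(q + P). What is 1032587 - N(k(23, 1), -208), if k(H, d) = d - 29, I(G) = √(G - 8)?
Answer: 60918557/59 + √7/3 ≈ 1.0325e+6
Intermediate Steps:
I(G) = √(-8 + G)
k(H, d) = -29 + d
N(q, P) = ⅔ - P/3 - √7/3 - (-440 + P)/(3*(P + q)) (N(q, P) = ⅔ - ((P + √(-8 + 15)) + (P - 440)/(q + P))/3 = ⅔ - ((P + √7) + (-440 + P)/(P + q))/3 = ⅔ - (P + √7 + (-440 + P)/(P + q))/3 = ⅔ + (-P/3 - √7/3 - (-440 + P)/(3*(P + q))) = ⅔ - P/3 - √7/3 - (-440 + P)/(3*(P + q)))
1032587 - N(k(23, 1), -208) = 1032587 - (440 - 208 - 1*(-208)² + 2*(-29 + 1) - 1*(-208)*(-29 + 1) - 1*(-208)*√7 - (-29 + 1)*√7)/(3*(-208 + (-29 + 1))) = 1032587 - (440 - 208 - 1*43264 + 2*(-28) - 1*(-208)*(-28) + 208*√7 - 1*(-28)*√7)/(3*(-208 - 28)) = 1032587 - (440 - 208 - 43264 - 56 - 5824 + 208*√7 + 28*√7)/(3*(-236)) = 1032587 - (-1)*(-48912 + 236*√7)/(3*236) = 1032587 - (4076/59 - √7/3) = 1032587 + (-4076/59 + √7/3) = 60918557/59 + √7/3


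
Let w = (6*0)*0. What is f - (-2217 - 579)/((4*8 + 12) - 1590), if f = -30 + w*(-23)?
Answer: -24588/773 ≈ -31.809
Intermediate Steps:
w = 0 (w = 0*0 = 0)
f = -30 (f = -30 + 0*(-23) = -30 + 0 = -30)
f - (-2217 - 579)/((4*8 + 12) - 1590) = -30 - (-2217 - 579)/((4*8 + 12) - 1590) = -30 - (-2796)/((32 + 12) - 1590) = -30 - (-2796)/(44 - 1590) = -30 - (-2796)/(-1546) = -30 - (-2796)*(-1)/1546 = -30 - 1*1398/773 = -30 - 1398/773 = -24588/773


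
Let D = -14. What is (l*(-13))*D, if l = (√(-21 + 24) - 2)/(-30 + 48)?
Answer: -182/9 + 91*√3/9 ≈ -2.7093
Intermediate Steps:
l = -⅑ + √3/18 (l = (√3 - 2)/18 = (-2 + √3)*(1/18) = -⅑ + √3/18 ≈ -0.014886)
(l*(-13))*D = ((-⅑ + √3/18)*(-13))*(-14) = (13/9 - 13*√3/18)*(-14) = -182/9 + 91*√3/9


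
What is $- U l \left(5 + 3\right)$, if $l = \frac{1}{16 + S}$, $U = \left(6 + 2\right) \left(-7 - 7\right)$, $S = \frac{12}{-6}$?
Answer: $64$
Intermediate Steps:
$S = -2$ ($S = 12 \left(- \frac{1}{6}\right) = -2$)
$U = -112$ ($U = 8 \left(-14\right) = -112$)
$l = \frac{1}{14}$ ($l = \frac{1}{16 - 2} = \frac{1}{14} \approx 0.071429$)
$- U l \left(5 + 3\right) = - \left(-112\right) \frac{1}{14} \left(5 + 3\right) = - \left(-8\right) 8 = \left(-1\right) \left(-64\right) = 64$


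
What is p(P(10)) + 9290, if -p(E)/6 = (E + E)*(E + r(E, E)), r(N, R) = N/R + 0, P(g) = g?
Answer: 7970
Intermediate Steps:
r(N, R) = N/R
p(E) = -12*E*(1 + E) (p(E) = -6*(E + E)*(E + E/E) = -6*2*E*(E + 1) = -6*2*E*(1 + E) = -12*E*(1 + E))
p(P(10)) + 9290 = -12*10*(1 + 10) + 9290 = -12*10*11 + 9290 = -1320 + 9290 = 7970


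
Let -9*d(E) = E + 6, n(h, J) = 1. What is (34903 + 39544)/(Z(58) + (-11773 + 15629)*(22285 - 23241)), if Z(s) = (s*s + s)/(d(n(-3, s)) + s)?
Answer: -38340205/1898432242 ≈ -0.020196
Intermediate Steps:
d(E) = -2/3 - E/9 (d(E) = -(E + 6)/9 = -(6 + E)/9 = -2/3 - E/9)
Z(s) = (s + s**2)/(-7/9 + s) (Z(s) = (s*s + s)/((-2/3 - 1/9*1) + s) = (s**2 + s)/((-2/3 - 1/9) + s) = (s + s**2)/(-7/9 + s))
(34903 + 39544)/(Z(58) + (-11773 + 15629)*(22285 - 23241)) = (34903 + 39544)/(9*58*(1 + 58)/(-7 + 9*58) + (-11773 + 15629)*(22285 - 23241)) = 74447/(9*58*59/(-7 + 522) + 3856*(-956)) = 74447/(9*58*59/515 - 3686336) = 74447/(9*58*(1/515)*59 - 3686336) = 74447/(30798/515 - 3686336) = 74447/(-1898432242/515) = 74447*(-515/1898432242) = -38340205/1898432242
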